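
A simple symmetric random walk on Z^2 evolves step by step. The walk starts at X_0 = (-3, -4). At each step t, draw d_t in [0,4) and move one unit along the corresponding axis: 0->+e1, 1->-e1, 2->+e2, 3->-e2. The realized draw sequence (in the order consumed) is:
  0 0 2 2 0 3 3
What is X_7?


t=0: X=(-3, -4), d=0 → +e1, X_1=(-2, -4)
t=1: X=(-2, -4), d=0 → +e1, X_2=(-1, -4)
t=2: X=(-1, -4), d=2 → +e2, X_3=(-1, -3)
t=3: X=(-1, -3), d=2 → +e2, X_4=(-1, -2)
t=4: X=(-1, -2), d=0 → +e1, X_5=(0, -2)
t=5: X=(0, -2), d=3 → -e2, X_6=(0, -3)
t=6: X=(0, -3), d=3 → -e2, X_7=(0, -4)

(0, -4)


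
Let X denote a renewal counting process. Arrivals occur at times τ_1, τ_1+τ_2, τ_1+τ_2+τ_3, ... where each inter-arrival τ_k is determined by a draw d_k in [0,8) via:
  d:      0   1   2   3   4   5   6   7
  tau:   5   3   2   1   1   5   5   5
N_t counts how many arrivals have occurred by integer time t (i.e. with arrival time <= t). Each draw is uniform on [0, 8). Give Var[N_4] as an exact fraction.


Inter-arrival values over d=0..7: [5, 3, 2, 1, 1, 5, 5, 5]
Each d has probability 1/8, so the pmf of τ is: f(1) = 1/4, f(2) = 1/8, f(3) = 1/8, f(5) = 1/2
Let p_n(j) = P(N_n = j), with p_0 = [1]. Condition on τ_1: p_n(0) = P(τ > n), and for j >= 1, p_n(j) = Σ_{k<=n} f(k)·p_{n−k}(j−1)
p_1 = [3/4, 1/4]  (j = 0..1)
p_2 = [5/8, 5/16, 1/16]  (j = 0..2)
p_3 = [1/2, 3/8, 7/64, 1/64]  (j = 0..3)
p_4 = [1/2, 19/64, 21/128, 9/256, 1/256]  (j = 0..4)
E[N_4] = Σ j·p_4(j) = 191/256;  E[N_4²] = Σ j²·p_4(j) = 341/256
Var[N_4] = 341/256 − (191/256)² = 50815/65536

50815/65536


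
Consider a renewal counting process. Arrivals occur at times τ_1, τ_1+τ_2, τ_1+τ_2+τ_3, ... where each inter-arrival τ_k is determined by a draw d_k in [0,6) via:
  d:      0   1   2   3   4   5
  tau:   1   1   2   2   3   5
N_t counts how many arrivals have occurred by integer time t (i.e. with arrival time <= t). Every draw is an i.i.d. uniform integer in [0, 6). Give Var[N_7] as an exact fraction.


Inter-arrival values over d=0..5: [1, 1, 2, 2, 3, 5]
Each d has probability 1/6, so the pmf of τ is: f(1) = 1/3, f(2) = 1/3, f(3) = 1/6, f(5) = 1/6
Let p_n(j) = P(N_n = j), with p_0 = [1]. Condition on τ_1: p_n(0) = P(τ > n), and for j >= 1, p_n(j) = Σ_{k<=n} f(k)·p_{n−k}(j−1)
p_1 = [2/3, 1/3]  (j = 0..1)
p_2 = [1/3, 5/9, 1/9]  (j = 0..2)
p_3 = [1/6, 1/2, 8/27, 1/27]  (j = 0..3)
p_4 = [1/6, 5/18, 11/27, 11/81, 1/81]  (j = 0..4)
p_5 = [0, 1/3, 19/54, 41/162, 14/243, 1/243]  (j = 0..5)
p_6 = [0, 7/36, 37/108, 49/162, 11/81, 17/729, 1/729]  (j = 0..6)
p_7 = [0, 1/12, 17/54, 103/324, 101/486, 97/1458, 20/2187, 1/2187]  (j = 0..7)
E[N_7] = Σ j·p_7(j) = 12635/4374;  E[N_7²] = Σ j²·p_7(j) = 20872/2187
Var[N_7] = 20872/2187 − (12635/4374)² = 22945031/19131876

22945031/19131876


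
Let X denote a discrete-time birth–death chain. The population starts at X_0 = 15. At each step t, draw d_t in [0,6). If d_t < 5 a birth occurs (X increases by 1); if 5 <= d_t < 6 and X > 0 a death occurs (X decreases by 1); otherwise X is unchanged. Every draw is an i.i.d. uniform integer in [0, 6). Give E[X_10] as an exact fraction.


65/3

X can drop by at most 1 per step and X_0 = 15 > T = 10, so X_t >= 15 − t >= 5 > 0 for every t <= 10: the floor at 0 (the 'and X > 0' condition) never binds. Hence X_10 = X_0 + Σ_{t<10} Y_t with i.i.d. increments Y_t = y(d_t) ∈ {+1, −1, 0}.
Outcome values over d=0..5: [1, 1, 1, 1, 1, -1]
Σy = 4, Σy² = 6, M = 6
μ = 4/6 = 2/3,  σ² = 6/6 − (2/3)² = 5/9
E[X_10] = 15 + 10·(2/3) = 65/3


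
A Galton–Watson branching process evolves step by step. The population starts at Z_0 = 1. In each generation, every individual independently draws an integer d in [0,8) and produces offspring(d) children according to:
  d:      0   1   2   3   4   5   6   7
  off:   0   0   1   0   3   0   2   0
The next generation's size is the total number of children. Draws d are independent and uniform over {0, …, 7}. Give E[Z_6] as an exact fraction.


729/4096

Outcome values over d=0..7: [0, 0, 1, 0, 3, 0, 2, 0]
Σy = 6, Σy² = 14, M = 8
μ = 6/8 = 3/4,  σ² = 14/8 − (3/4)² = 19/16
E[Z_0] = 1
E[Z_1] = 3/4·E[Z_0] = 3/4
E[Z_2] = 3/4·E[Z_1] = 9/16
E[Z_3] = 3/4·E[Z_2] = 27/64
E[Z_4] = 3/4·E[Z_3] = 81/256
E[Z_5] = 3/4·E[Z_4] = 243/1024
E[Z_6] = 3/4·E[Z_5] = 729/4096


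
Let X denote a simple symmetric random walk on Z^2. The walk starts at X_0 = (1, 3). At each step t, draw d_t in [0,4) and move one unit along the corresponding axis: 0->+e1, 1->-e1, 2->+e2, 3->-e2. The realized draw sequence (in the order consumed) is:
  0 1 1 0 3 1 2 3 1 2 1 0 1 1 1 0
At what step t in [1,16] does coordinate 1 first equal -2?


11

t=0: X=(1, 3), d=0 → +e1, X_1=(2, 3)
t=1: X=(2, 3), d=1 → -e1, X_2=(1, 3)
t=2: X=(1, 3), d=1 → -e1, X_3=(0, 3)
t=3: X=(0, 3), d=0 → +e1, X_4=(1, 3)
t=4: X=(1, 3), d=3 → -e2, X_5=(1, 2)
t=5: X=(1, 2), d=1 → -e1, X_6=(0, 2)
t=6: X=(0, 2), d=2 → +e2, X_7=(0, 3)
t=7: X=(0, 3), d=3 → -e2, X_8=(0, 2)
t=8: X=(0, 2), d=1 → -e1, X_9=(-1, 2)
t=9: X=(-1, 2), d=2 → +e2, X_10=(-1, 3)
t=10: X=(-1, 3), d=1 → -e1, X_11=(-2, 3)
t=11: X=(-2, 3), d=0 → +e1, X_12=(-1, 3)
t=12: X=(-1, 3), d=1 → -e1, X_13=(-2, 3)
t=13: X=(-2, 3), d=1 → -e1, X_14=(-3, 3)
t=14: X=(-3, 3), d=1 → -e1, X_15=(-4, 3)
t=15: X=(-4, 3), d=0 → +e1, X_16=(-3, 3)


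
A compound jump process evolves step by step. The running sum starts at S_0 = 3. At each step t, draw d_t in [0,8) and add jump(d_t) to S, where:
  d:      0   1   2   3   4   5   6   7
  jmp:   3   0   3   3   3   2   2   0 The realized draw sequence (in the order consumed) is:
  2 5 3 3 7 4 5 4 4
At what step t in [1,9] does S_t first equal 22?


8

t=0: S=3, d=2, jump=3, S_1=6
t=1: S=6, d=5, jump=2, S_2=8
t=2: S=8, d=3, jump=3, S_3=11
t=3: S=11, d=3, jump=3, S_4=14
t=4: S=14, d=7, jump=0, S_5=14
t=5: S=14, d=4, jump=3, S_6=17
t=6: S=17, d=5, jump=2, S_7=19
t=7: S=19, d=4, jump=3, S_8=22
t=8: S=22, d=4, jump=3, S_9=25


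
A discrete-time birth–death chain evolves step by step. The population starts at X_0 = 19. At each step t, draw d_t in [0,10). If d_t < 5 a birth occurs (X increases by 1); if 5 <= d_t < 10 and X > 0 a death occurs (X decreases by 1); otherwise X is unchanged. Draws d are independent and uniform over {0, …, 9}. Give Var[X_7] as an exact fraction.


7

X can drop by at most 1 per step and X_0 = 19 > T = 7, so X_t >= 19 − t >= 12 > 0 for every t <= 7: the floor at 0 (the 'and X > 0' condition) never binds. Hence X_7 = X_0 + Σ_{t<7} Y_t with i.i.d. increments Y_t = y(d_t) ∈ {+1, −1, 0}.
Outcome values over d=0..9: [1, 1, 1, 1, 1, -1, -1, -1, -1, -1]
Σy = 0, Σy² = 10, M = 10
μ = 0/10 = 0,  σ² = 10/10 − (0)² = 1
Independent increments: Var[X_7] = 7·σ² = 7·(1) = 7


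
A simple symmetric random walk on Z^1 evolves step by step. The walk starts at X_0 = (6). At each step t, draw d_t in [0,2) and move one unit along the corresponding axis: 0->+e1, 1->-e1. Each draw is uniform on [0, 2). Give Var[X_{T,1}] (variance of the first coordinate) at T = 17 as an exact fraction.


17

Outcome values over d=0..1: [1, -1]
Σy = 0, Σy² = 2, M = 2
μ = 0/2 = 0,  σ² = 2/2 − (0)² = 1
Independent increments: Var[X_17] = 17·σ² = 17·(1) = 17


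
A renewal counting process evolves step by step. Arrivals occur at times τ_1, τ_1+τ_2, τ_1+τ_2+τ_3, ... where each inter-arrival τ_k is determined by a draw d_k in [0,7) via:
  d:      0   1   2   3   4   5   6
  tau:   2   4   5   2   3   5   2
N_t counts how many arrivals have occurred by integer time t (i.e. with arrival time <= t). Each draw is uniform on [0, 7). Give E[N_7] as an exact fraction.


Inter-arrival values over d=0..6: [2, 4, 5, 2, 3, 5, 2]
Each d has probability 1/7, so the pmf of τ is: f(2) = 3/7, f(3) = 1/7, f(4) = 1/7, f(5) = 2/7
Renewal equation for m(n) = E[N_n]: condition on τ_1 = k (if k <= n, one arrival plus a fresh copy on the remaining n−k steps): m(n) = F(n) + Σ_{k<=n} f(k)·m(n−k), where F(n) = P(τ <= n) and m(0) = 0
m(1) = F(1) = 0
m(2) = F(2) = 3/7
m(3) = F(3) = 4/7
m(4) = F(4) + f(2)·m(2) = 5/7 + 3/7·3/7 = 44/49
m(5) = F(5) + f(2)·m(3) + f(3)·m(2) = 1 + 3/7·4/7 + 1/7·3/7 = 64/49
m(6) = F(6) + f(2)·m(4) + f(3)·m(3) + f(4)·m(2) = 1 + 3/7·44/49 + 1/7·4/7 + 1/7·3/7 = 524/343
m(7) = F(7) + f(2)·m(5) + f(3)·m(4) + f(4)·m(3) + f(5)·m(2) = 1 + 3/7·64/49 + 1/7·44/49 + 1/7·4/7 + 2/7·3/7 = 649/343
E[N_7] = m(7) = 649/343

649/343


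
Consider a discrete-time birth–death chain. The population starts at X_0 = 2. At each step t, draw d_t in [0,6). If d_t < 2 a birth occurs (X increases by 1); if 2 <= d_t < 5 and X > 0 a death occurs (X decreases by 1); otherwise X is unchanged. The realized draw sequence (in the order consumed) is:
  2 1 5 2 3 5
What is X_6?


t=0: X=2, d=2 → death, X_1=1
t=1: X=1, d=1 → birth, X_2=2
t=2: X=2, d=5 → hold, X_3=2
t=3: X=2, d=2 → death, X_4=1
t=4: X=1, d=3 → death, X_5=0
t=5: X=0, d=5 → hold, X_6=0

0


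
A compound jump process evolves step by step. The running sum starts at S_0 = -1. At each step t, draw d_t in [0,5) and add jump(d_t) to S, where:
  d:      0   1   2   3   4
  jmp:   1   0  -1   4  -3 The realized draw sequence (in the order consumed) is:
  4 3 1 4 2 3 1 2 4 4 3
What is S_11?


t=0: S=-1, d=4, jump=-3, S_1=-4
t=1: S=-4, d=3, jump=4, S_2=0
t=2: S=0, d=1, jump=0, S_3=0
t=3: S=0, d=4, jump=-3, S_4=-3
t=4: S=-3, d=2, jump=-1, S_5=-4
t=5: S=-4, d=3, jump=4, S_6=0
t=6: S=0, d=1, jump=0, S_7=0
t=7: S=0, d=2, jump=-1, S_8=-1
t=8: S=-1, d=4, jump=-3, S_9=-4
t=9: S=-4, d=4, jump=-3, S_10=-7
t=10: S=-7, d=3, jump=4, S_11=-3

-3


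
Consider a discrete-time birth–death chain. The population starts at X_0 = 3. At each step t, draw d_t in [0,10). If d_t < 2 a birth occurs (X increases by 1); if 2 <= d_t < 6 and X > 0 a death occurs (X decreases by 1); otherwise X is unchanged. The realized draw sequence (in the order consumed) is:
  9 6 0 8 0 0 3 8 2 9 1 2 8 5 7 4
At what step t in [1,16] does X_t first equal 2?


16

t=0: X=3, d=9 → hold, X_1=3
t=1: X=3, d=6 → hold, X_2=3
t=2: X=3, d=0 → birth, X_3=4
t=3: X=4, d=8 → hold, X_4=4
t=4: X=4, d=0 → birth, X_5=5
t=5: X=5, d=0 → birth, X_6=6
t=6: X=6, d=3 → death, X_7=5
t=7: X=5, d=8 → hold, X_8=5
t=8: X=5, d=2 → death, X_9=4
t=9: X=4, d=9 → hold, X_10=4
t=10: X=4, d=1 → birth, X_11=5
t=11: X=5, d=2 → death, X_12=4
t=12: X=4, d=8 → hold, X_13=4
t=13: X=4, d=5 → death, X_14=3
t=14: X=3, d=7 → hold, X_15=3
t=15: X=3, d=4 → death, X_16=2


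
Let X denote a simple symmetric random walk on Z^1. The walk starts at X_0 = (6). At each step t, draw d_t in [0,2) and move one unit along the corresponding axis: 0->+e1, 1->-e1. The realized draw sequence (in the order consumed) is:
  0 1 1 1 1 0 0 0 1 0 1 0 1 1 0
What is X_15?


t=0: X=(6), d=0 → +e1, X_1=(7)
t=1: X=(7), d=1 → -e1, X_2=(6)
t=2: X=(6), d=1 → -e1, X_3=(5)
t=3: X=(5), d=1 → -e1, X_4=(4)
t=4: X=(4), d=1 → -e1, X_5=(3)
t=5: X=(3), d=0 → +e1, X_6=(4)
t=6: X=(4), d=0 → +e1, X_7=(5)
t=7: X=(5), d=0 → +e1, X_8=(6)
t=8: X=(6), d=1 → -e1, X_9=(5)
t=9: X=(5), d=0 → +e1, X_10=(6)
t=10: X=(6), d=1 → -e1, X_11=(5)
t=11: X=(5), d=0 → +e1, X_12=(6)
t=12: X=(6), d=1 → -e1, X_13=(5)
t=13: X=(5), d=1 → -e1, X_14=(4)
t=14: X=(4), d=0 → +e1, X_15=(5)

(5)


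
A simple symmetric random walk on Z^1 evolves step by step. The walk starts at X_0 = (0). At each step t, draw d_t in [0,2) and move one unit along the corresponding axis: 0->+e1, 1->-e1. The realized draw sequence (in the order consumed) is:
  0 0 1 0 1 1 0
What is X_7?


t=0: X=(0), d=0 → +e1, X_1=(1)
t=1: X=(1), d=0 → +e1, X_2=(2)
t=2: X=(2), d=1 → -e1, X_3=(1)
t=3: X=(1), d=0 → +e1, X_4=(2)
t=4: X=(2), d=1 → -e1, X_5=(1)
t=5: X=(1), d=1 → -e1, X_6=(0)
t=6: X=(0), d=0 → +e1, X_7=(1)

(1)


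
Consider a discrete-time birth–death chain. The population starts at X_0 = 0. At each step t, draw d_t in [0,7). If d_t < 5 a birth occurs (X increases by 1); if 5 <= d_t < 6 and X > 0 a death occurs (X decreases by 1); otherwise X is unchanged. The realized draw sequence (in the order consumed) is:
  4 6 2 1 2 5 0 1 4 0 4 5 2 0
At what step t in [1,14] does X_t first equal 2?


3

t=0: X=0, d=4 → birth, X_1=1
t=1: X=1, d=6 → hold, X_2=1
t=2: X=1, d=2 → birth, X_3=2
t=3: X=2, d=1 → birth, X_4=3
t=4: X=3, d=2 → birth, X_5=4
t=5: X=4, d=5 → death, X_6=3
t=6: X=3, d=0 → birth, X_7=4
t=7: X=4, d=1 → birth, X_8=5
t=8: X=5, d=4 → birth, X_9=6
t=9: X=6, d=0 → birth, X_10=7
t=10: X=7, d=4 → birth, X_11=8
t=11: X=8, d=5 → death, X_12=7
t=12: X=7, d=2 → birth, X_13=8
t=13: X=8, d=0 → birth, X_14=9


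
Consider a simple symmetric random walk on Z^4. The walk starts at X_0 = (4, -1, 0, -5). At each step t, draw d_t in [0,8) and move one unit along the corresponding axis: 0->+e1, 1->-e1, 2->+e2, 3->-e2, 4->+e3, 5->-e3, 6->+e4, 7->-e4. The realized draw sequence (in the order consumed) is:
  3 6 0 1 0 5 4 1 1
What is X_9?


t=0: X=(4, -1, 0, -5), d=3 → -e2, X_1=(4, -2, 0, -5)
t=1: X=(4, -2, 0, -5), d=6 → +e4, X_2=(4, -2, 0, -4)
t=2: X=(4, -2, 0, -4), d=0 → +e1, X_3=(5, -2, 0, -4)
t=3: X=(5, -2, 0, -4), d=1 → -e1, X_4=(4, -2, 0, -4)
t=4: X=(4, -2, 0, -4), d=0 → +e1, X_5=(5, -2, 0, -4)
t=5: X=(5, -2, 0, -4), d=5 → -e3, X_6=(5, -2, -1, -4)
t=6: X=(5, -2, -1, -4), d=4 → +e3, X_7=(5, -2, 0, -4)
t=7: X=(5, -2, 0, -4), d=1 → -e1, X_8=(4, -2, 0, -4)
t=8: X=(4, -2, 0, -4), d=1 → -e1, X_9=(3, -2, 0, -4)

(3, -2, 0, -4)


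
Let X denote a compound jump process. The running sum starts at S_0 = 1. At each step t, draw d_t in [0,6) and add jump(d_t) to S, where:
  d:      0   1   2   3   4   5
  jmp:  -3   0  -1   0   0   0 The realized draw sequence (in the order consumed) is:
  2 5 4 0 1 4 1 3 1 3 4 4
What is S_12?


-3

t=0: S=1, d=2, jump=-1, S_1=0
t=1: S=0, d=5, jump=0, S_2=0
t=2: S=0, d=4, jump=0, S_3=0
t=3: S=0, d=0, jump=-3, S_4=-3
t=4: S=-3, d=1, jump=0, S_5=-3
t=5: S=-3, d=4, jump=0, S_6=-3
t=6: S=-3, d=1, jump=0, S_7=-3
t=7: S=-3, d=3, jump=0, S_8=-3
t=8: S=-3, d=1, jump=0, S_9=-3
t=9: S=-3, d=3, jump=0, S_10=-3
t=10: S=-3, d=4, jump=0, S_11=-3
t=11: S=-3, d=4, jump=0, S_12=-3


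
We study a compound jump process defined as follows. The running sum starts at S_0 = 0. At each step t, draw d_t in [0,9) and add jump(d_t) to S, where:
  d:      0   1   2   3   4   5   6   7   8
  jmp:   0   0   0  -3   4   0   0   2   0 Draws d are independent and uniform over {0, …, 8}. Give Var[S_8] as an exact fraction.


224/9

Outcome values over d=0..8: [0, 0, 0, -3, 4, 0, 0, 2, 0]
Σy = 3, Σy² = 29, M = 9
μ = 3/9 = 1/3,  σ² = 29/9 − (1/3)² = 28/9
Independent increments: Var[S_8] = 8·σ² = 8·(28/9) = 224/9


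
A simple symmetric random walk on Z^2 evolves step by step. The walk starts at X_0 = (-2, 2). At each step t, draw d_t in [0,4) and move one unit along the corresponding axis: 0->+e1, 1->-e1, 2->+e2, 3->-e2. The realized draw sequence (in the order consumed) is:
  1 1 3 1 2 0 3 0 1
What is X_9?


t=0: X=(-2, 2), d=1 → -e1, X_1=(-3, 2)
t=1: X=(-3, 2), d=1 → -e1, X_2=(-4, 2)
t=2: X=(-4, 2), d=3 → -e2, X_3=(-4, 1)
t=3: X=(-4, 1), d=1 → -e1, X_4=(-5, 1)
t=4: X=(-5, 1), d=2 → +e2, X_5=(-5, 2)
t=5: X=(-5, 2), d=0 → +e1, X_6=(-4, 2)
t=6: X=(-4, 2), d=3 → -e2, X_7=(-4, 1)
t=7: X=(-4, 1), d=0 → +e1, X_8=(-3, 1)
t=8: X=(-3, 1), d=1 → -e1, X_9=(-4, 1)

(-4, 1)


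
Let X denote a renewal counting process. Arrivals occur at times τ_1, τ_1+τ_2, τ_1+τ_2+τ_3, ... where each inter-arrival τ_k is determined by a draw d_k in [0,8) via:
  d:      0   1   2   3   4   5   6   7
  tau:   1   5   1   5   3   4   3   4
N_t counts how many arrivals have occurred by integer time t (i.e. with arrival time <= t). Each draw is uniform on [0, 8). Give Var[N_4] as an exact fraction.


32903/65536

Inter-arrival values over d=0..7: [1, 5, 1, 5, 3, 4, 3, 4]
Each d has probability 1/8, so the pmf of τ is: f(1) = 1/4, f(3) = 1/4, f(4) = 1/4, f(5) = 1/4
Let p_n(j) = P(N_n = j), with p_0 = [1]. Condition on τ_1: p_n(0) = P(τ > n), and for j >= 1, p_n(j) = Σ_{k<=n} f(k)·p_{n−k}(j−1)
p_1 = [3/4, 1/4]  (j = 0..1)
p_2 = [3/4, 3/16, 1/16]  (j = 0..2)
p_3 = [1/2, 7/16, 3/64, 1/64]  (j = 0..3)
p_4 = [1/4, 9/16, 11/64, 3/256, 1/256]  (j = 0..4)
E[N_4] = Σ j·p_4(j) = 245/256;  E[N_4²] = Σ j²·p_4(j) = 363/256
Var[N_4] = 363/256 − (245/256)² = 32903/65536


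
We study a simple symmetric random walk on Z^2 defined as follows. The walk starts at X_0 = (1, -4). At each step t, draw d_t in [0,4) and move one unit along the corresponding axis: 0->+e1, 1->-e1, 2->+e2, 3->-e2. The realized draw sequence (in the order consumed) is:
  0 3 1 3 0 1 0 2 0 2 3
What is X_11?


t=0: X=(1, -4), d=0 → +e1, X_1=(2, -4)
t=1: X=(2, -4), d=3 → -e2, X_2=(2, -5)
t=2: X=(2, -5), d=1 → -e1, X_3=(1, -5)
t=3: X=(1, -5), d=3 → -e2, X_4=(1, -6)
t=4: X=(1, -6), d=0 → +e1, X_5=(2, -6)
t=5: X=(2, -6), d=1 → -e1, X_6=(1, -6)
t=6: X=(1, -6), d=0 → +e1, X_7=(2, -6)
t=7: X=(2, -6), d=2 → +e2, X_8=(2, -5)
t=8: X=(2, -5), d=0 → +e1, X_9=(3, -5)
t=9: X=(3, -5), d=2 → +e2, X_10=(3, -4)
t=10: X=(3, -4), d=3 → -e2, X_11=(3, -5)

(3, -5)


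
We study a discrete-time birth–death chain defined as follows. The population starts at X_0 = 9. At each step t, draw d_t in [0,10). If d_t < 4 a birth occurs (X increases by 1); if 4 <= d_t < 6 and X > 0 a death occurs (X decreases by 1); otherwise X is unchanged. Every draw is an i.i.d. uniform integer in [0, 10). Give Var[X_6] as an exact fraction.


84/25

X can drop by at most 1 per step and X_0 = 9 > T = 6, so X_t >= 9 − t >= 3 > 0 for every t <= 6: the floor at 0 (the 'and X > 0' condition) never binds. Hence X_6 = X_0 + Σ_{t<6} Y_t with i.i.d. increments Y_t = y(d_t) ∈ {+1, −1, 0}.
Outcome values over d=0..9: [1, 1, 1, 1, -1, -1, 0, 0, 0, 0]
Σy = 2, Σy² = 6, M = 10
μ = 2/10 = 1/5,  σ² = 6/10 − (1/5)² = 14/25
Independent increments: Var[X_6] = 6·σ² = 6·(14/25) = 84/25


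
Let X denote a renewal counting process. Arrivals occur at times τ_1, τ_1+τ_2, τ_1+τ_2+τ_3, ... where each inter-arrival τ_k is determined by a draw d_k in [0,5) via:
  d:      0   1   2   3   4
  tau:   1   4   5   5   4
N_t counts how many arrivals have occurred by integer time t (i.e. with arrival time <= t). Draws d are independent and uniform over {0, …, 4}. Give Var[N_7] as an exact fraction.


Inter-arrival values over d=0..4: [1, 4, 5, 5, 4]
Each d has probability 1/5, so the pmf of τ is: f(1) = 1/5, f(4) = 2/5, f(5) = 2/5
Let p_n(j) = P(N_n = j), with p_0 = [1]. Condition on τ_1: p_n(0) = P(τ > n), and for j >= 1, p_n(j) = Σ_{k<=n} f(k)·p_{n−k}(j−1)
p_1 = [4/5, 1/5]  (j = 0..1)
p_2 = [4/5, 4/25, 1/25]  (j = 0..2)
p_3 = [4/5, 4/25, 4/125, 1/125]  (j = 0..3)
p_4 = [2/5, 14/25, 4/125, 4/625, 1/625]  (j = 0..4)
p_5 = [0, 4/5, 24/125, 4/625, 4/3125, 1/3125]  (j = 0..5)
p_6 = [0, 16/25, 38/125, 34/625, 4/3125, 4/15625, 1/15625]  (j = 0..6)
p_7 = [0, 16/25, 32/125, 56/625, 44/3125, 4/15625, 4/78125, 1/78125]  (j = 0..7)
E[N_7] = Σ j·p_7(j) = 115531/78125;  E[N_7²] = Σ j²·p_7(j) = 211293/78125
Var[N_7] = 211293/78125 − (115531/78125)² = 3159853664/6103515625

3159853664/6103515625


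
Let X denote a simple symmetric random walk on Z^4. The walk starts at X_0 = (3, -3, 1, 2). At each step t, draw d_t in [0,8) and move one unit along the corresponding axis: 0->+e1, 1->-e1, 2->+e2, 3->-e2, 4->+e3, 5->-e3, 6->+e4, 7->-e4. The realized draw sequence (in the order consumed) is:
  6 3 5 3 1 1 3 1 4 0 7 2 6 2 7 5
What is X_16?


(1, -4, 0, 2)

t=0: X=(3, -3, 1, 2), d=6 → +e4, X_1=(3, -3, 1, 3)
t=1: X=(3, -3, 1, 3), d=3 → -e2, X_2=(3, -4, 1, 3)
t=2: X=(3, -4, 1, 3), d=5 → -e3, X_3=(3, -4, 0, 3)
t=3: X=(3, -4, 0, 3), d=3 → -e2, X_4=(3, -5, 0, 3)
t=4: X=(3, -5, 0, 3), d=1 → -e1, X_5=(2, -5, 0, 3)
t=5: X=(2, -5, 0, 3), d=1 → -e1, X_6=(1, -5, 0, 3)
t=6: X=(1, -5, 0, 3), d=3 → -e2, X_7=(1, -6, 0, 3)
t=7: X=(1, -6, 0, 3), d=1 → -e1, X_8=(0, -6, 0, 3)
t=8: X=(0, -6, 0, 3), d=4 → +e3, X_9=(0, -6, 1, 3)
t=9: X=(0, -6, 1, 3), d=0 → +e1, X_10=(1, -6, 1, 3)
t=10: X=(1, -6, 1, 3), d=7 → -e4, X_11=(1, -6, 1, 2)
t=11: X=(1, -6, 1, 2), d=2 → +e2, X_12=(1, -5, 1, 2)
t=12: X=(1, -5, 1, 2), d=6 → +e4, X_13=(1, -5, 1, 3)
t=13: X=(1, -5, 1, 3), d=2 → +e2, X_14=(1, -4, 1, 3)
t=14: X=(1, -4, 1, 3), d=7 → -e4, X_15=(1, -4, 1, 2)
t=15: X=(1, -4, 1, 2), d=5 → -e3, X_16=(1, -4, 0, 2)


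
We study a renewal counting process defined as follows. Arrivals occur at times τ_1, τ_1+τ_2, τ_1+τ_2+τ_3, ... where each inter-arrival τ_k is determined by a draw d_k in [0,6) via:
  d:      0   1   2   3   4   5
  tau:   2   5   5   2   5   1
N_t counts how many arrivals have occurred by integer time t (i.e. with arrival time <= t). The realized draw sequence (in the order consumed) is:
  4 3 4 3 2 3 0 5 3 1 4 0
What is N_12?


3

draw d_1=4: τ_1=5, arrival time A_1=5
draw d_2=3: τ_2=2, arrival time A_2=7
draw d_3=4: τ_3=5, arrival time A_3=12
draw d_4=3: τ_4=2, arrival time A_4=14
draw d_5=2: τ_5=5, arrival time A_5=19
draw d_6=3: τ_6=2, arrival time A_6=21
draw d_7=0: τ_7=2, arrival time A_7=23
draw d_8=5: τ_8=1, arrival time A_8=24
draw d_9=3: τ_9=2, arrival time A_9=26
draw d_10=1: τ_10=5, arrival time A_10=31
draw d_11=4: τ_11=5, arrival time A_11=36
draw d_12=0: τ_12=2, arrival time A_12=38
N_t over t=0..12: 0:0 1:0 2:0 3:0 4:0 5:1 6:1 7:2 8:2 9:2 10:2 11:2 12:3


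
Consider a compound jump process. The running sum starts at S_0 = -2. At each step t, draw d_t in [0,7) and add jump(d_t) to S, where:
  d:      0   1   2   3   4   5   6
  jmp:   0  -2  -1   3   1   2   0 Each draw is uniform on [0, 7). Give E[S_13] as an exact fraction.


Outcome values over d=0..6: [0, -2, -1, 3, 1, 2, 0]
Σy = 3, Σy² = 19, M = 7
μ = 3/7 = 3/7,  σ² = 19/7 − (3/7)² = 124/49
E[S_13] = -2 + 13·(3/7) = 25/7

25/7


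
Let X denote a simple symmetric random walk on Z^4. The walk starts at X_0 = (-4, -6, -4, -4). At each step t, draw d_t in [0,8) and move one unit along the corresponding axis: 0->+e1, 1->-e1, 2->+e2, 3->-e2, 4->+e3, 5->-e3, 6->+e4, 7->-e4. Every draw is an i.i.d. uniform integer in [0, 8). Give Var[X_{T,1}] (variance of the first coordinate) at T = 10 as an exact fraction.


Outcome values over d=0..7: [1, -1, 0, 0, 0, 0, 0, 0]
Σy = 0, Σy² = 2, M = 8
μ = 0/8 = 0,  σ² = 2/8 − (0)² = 1/4
Independent increments: Var[X_10] = 10·σ² = 10·(1/4) = 5/2

5/2


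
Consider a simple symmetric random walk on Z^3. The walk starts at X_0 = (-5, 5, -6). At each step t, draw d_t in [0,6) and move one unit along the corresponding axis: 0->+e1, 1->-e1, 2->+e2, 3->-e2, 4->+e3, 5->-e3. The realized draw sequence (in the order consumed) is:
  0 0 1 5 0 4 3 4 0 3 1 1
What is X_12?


(-4, 3, -5)

t=0: X=(-5, 5, -6), d=0 → +e1, X_1=(-4, 5, -6)
t=1: X=(-4, 5, -6), d=0 → +e1, X_2=(-3, 5, -6)
t=2: X=(-3, 5, -6), d=1 → -e1, X_3=(-4, 5, -6)
t=3: X=(-4, 5, -6), d=5 → -e3, X_4=(-4, 5, -7)
t=4: X=(-4, 5, -7), d=0 → +e1, X_5=(-3, 5, -7)
t=5: X=(-3, 5, -7), d=4 → +e3, X_6=(-3, 5, -6)
t=6: X=(-3, 5, -6), d=3 → -e2, X_7=(-3, 4, -6)
t=7: X=(-3, 4, -6), d=4 → +e3, X_8=(-3, 4, -5)
t=8: X=(-3, 4, -5), d=0 → +e1, X_9=(-2, 4, -5)
t=9: X=(-2, 4, -5), d=3 → -e2, X_10=(-2, 3, -5)
t=10: X=(-2, 3, -5), d=1 → -e1, X_11=(-3, 3, -5)
t=11: X=(-3, 3, -5), d=1 → -e1, X_12=(-4, 3, -5)


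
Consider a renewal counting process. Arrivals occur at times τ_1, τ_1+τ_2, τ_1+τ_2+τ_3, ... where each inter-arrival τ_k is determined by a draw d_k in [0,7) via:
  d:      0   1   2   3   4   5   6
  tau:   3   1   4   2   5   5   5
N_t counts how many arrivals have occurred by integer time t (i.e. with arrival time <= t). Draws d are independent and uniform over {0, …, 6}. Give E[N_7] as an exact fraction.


Inter-arrival values over d=0..6: [3, 1, 4, 2, 5, 5, 5]
Each d has probability 1/7, so the pmf of τ is: f(1) = 1/7, f(2) = 1/7, f(3) = 1/7, f(4) = 1/7, f(5) = 3/7
Renewal equation for m(n) = E[N_n]: condition on τ_1 = k (if k <= n, one arrival plus a fresh copy on the remaining n−k steps): m(n) = F(n) + Σ_{k<=n} f(k)·m(n−k), where F(n) = P(τ <= n) and m(0) = 0
m(1) = F(1) = 1/7
m(2) = F(2) + f(1)·m(1) = 2/7 + 1/7·1/7 = 15/49
m(3) = F(3) + f(1)·m(2) + f(2)·m(1) = 3/7 + 1/7·15/49 + 1/7·1/7 = 169/343
m(4) = F(4) + f(1)·m(3) + f(2)·m(2) + f(3)·m(1) = 4/7 + 1/7·169/343 + 1/7·15/49 + 1/7·1/7 = 1695/2401
m(5) = F(5) + f(1)·m(4) + f(2)·m(3) + f(3)·m(2) + f(4)·m(1) = 1 + 1/7·1695/2401 + 1/7·169/343 + 1/7·15/49 + 1/7·1/7 = 20763/16807
m(6) = F(6) + f(1)·m(5) + f(2)·m(4) + f(3)·m(3) + f(4)·m(2) + f(5)·m(1) = 1 + 1/7·20763/16807 + 1/7·1695/2401 + 1/7·169/343 + 1/7·15/49 + 3/7·1/7 = 170906/117649
m(7) = F(7) + f(1)·m(6) + f(2)·m(5) + f(3)·m(4) + f(4)·m(3) + f(5)·m(2) = 1 + 1/7·170906/117649 + 1/7·20763/16807 + 1/7·1695/2401 + 1/7·169/343 + 3/7·15/49 = 1388857/823543
E[N_7] = m(7) = 1388857/823543

1388857/823543


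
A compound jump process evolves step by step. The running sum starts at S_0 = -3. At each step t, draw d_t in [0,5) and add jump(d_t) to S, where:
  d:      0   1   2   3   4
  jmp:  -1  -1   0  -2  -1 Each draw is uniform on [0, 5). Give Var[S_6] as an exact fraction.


12/5

Outcome values over d=0..4: [-1, -1, 0, -2, -1]
Σy = -5, Σy² = 7, M = 5
μ = -5/5 = -1,  σ² = 7/5 − (-1)² = 2/5
Independent increments: Var[S_6] = 6·σ² = 6·(2/5) = 12/5


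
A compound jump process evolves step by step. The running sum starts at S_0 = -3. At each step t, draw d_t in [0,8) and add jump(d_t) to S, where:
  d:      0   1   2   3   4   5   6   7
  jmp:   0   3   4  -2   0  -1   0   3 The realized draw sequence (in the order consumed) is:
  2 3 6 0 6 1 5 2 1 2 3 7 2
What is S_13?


17

t=0: S=-3, d=2, jump=4, S_1=1
t=1: S=1, d=3, jump=-2, S_2=-1
t=2: S=-1, d=6, jump=0, S_3=-1
t=3: S=-1, d=0, jump=0, S_4=-1
t=4: S=-1, d=6, jump=0, S_5=-1
t=5: S=-1, d=1, jump=3, S_6=2
t=6: S=2, d=5, jump=-1, S_7=1
t=7: S=1, d=2, jump=4, S_8=5
t=8: S=5, d=1, jump=3, S_9=8
t=9: S=8, d=2, jump=4, S_10=12
t=10: S=12, d=3, jump=-2, S_11=10
t=11: S=10, d=7, jump=3, S_12=13
t=12: S=13, d=2, jump=4, S_13=17


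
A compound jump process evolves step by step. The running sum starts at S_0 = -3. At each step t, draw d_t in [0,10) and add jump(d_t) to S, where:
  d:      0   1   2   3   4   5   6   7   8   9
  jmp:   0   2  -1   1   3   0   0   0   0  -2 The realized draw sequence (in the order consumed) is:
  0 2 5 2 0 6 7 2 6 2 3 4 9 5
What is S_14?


-5

t=0: S=-3, d=0, jump=0, S_1=-3
t=1: S=-3, d=2, jump=-1, S_2=-4
t=2: S=-4, d=5, jump=0, S_3=-4
t=3: S=-4, d=2, jump=-1, S_4=-5
t=4: S=-5, d=0, jump=0, S_5=-5
t=5: S=-5, d=6, jump=0, S_6=-5
t=6: S=-5, d=7, jump=0, S_7=-5
t=7: S=-5, d=2, jump=-1, S_8=-6
t=8: S=-6, d=6, jump=0, S_9=-6
t=9: S=-6, d=2, jump=-1, S_10=-7
t=10: S=-7, d=3, jump=1, S_11=-6
t=11: S=-6, d=4, jump=3, S_12=-3
t=12: S=-3, d=9, jump=-2, S_13=-5
t=13: S=-5, d=5, jump=0, S_14=-5


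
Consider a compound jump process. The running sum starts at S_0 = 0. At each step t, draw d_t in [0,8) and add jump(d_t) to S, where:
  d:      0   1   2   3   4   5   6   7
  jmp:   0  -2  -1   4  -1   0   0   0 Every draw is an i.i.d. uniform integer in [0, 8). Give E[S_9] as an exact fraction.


0

Outcome values over d=0..7: [0, -2, -1, 4, -1, 0, 0, 0]
Σy = 0, Σy² = 22, M = 8
μ = 0/8 = 0,  σ² = 22/8 − (0)² = 11/4
E[S_9] = 0 + 9·(0) = 0


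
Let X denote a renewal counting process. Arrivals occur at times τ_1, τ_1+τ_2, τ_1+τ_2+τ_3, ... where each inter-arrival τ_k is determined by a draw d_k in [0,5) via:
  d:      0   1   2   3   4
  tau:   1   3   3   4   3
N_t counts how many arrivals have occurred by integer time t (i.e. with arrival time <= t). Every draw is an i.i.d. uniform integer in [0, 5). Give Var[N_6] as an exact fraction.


103632814/244140625

Inter-arrival values over d=0..4: [1, 3, 3, 4, 3]
Each d has probability 1/5, so the pmf of τ is: f(1) = 1/5, f(3) = 3/5, f(4) = 1/5
Let p_n(j) = P(N_n = j), with p_0 = [1]. Condition on τ_1: p_n(0) = P(τ > n), and for j >= 1, p_n(j) = Σ_{k<=n} f(k)·p_{n−k}(j−1)
p_1 = [4/5, 1/5]  (j = 0..1)
p_2 = [4/5, 4/25, 1/25]  (j = 0..2)
p_3 = [1/5, 19/25, 4/125, 1/125]  (j = 0..3)
p_4 = [0, 18/25, 34/125, 4/625, 1/625]  (j = 0..4)
p_5 = [0, 16/25, 7/25, 49/625, 4/3125, 1/3125]  (j = 0..5)
p_6 = [0, 7/25, 77/125, 52/625, 64/3125, 4/15625, 1/15625]  (j = 0..6)
E[N_6] = Σ j·p_6(j) = 28831/15625;  E[N_6²] = Σ j²·p_6(j) = 59831/15625
Var[N_6] = 59831/15625 − (28831/15625)² = 103632814/244140625


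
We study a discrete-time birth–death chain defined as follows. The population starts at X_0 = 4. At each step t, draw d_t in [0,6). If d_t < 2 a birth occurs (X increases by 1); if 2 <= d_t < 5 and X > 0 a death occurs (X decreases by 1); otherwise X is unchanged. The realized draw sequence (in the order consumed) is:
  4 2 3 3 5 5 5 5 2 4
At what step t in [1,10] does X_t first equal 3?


t=0: X=4, d=4 → death, X_1=3
t=1: X=3, d=2 → death, X_2=2
t=2: X=2, d=3 → death, X_3=1
t=3: X=1, d=3 → death, X_4=0
t=4: X=0, d=5 → hold, X_5=0
t=5: X=0, d=5 → hold, X_6=0
t=6: X=0, d=5 → hold, X_7=0
t=7: X=0, d=5 → hold, X_8=0
t=8: X=0, d=2 → hold, X_9=0
t=9: X=0, d=4 → hold, X_10=0

1


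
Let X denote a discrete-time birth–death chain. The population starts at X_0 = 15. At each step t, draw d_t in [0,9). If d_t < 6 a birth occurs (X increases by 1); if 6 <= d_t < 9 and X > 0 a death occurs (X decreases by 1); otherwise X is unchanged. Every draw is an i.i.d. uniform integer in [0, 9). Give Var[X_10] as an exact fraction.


80/9

X can drop by at most 1 per step and X_0 = 15 > T = 10, so X_t >= 15 − t >= 5 > 0 for every t <= 10: the floor at 0 (the 'and X > 0' condition) never binds. Hence X_10 = X_0 + Σ_{t<10} Y_t with i.i.d. increments Y_t = y(d_t) ∈ {+1, −1, 0}.
Outcome values over d=0..8: [1, 1, 1, 1, 1, 1, -1, -1, -1]
Σy = 3, Σy² = 9, M = 9
μ = 3/9 = 1/3,  σ² = 9/9 − (1/3)² = 8/9
Independent increments: Var[X_10] = 10·σ² = 10·(8/9) = 80/9


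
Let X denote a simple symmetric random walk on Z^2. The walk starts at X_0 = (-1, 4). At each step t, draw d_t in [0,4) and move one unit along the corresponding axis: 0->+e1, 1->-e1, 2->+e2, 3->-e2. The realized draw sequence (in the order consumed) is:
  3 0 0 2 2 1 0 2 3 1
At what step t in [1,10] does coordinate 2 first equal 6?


8

t=0: X=(-1, 4), d=3 → -e2, X_1=(-1, 3)
t=1: X=(-1, 3), d=0 → +e1, X_2=(0, 3)
t=2: X=(0, 3), d=0 → +e1, X_3=(1, 3)
t=3: X=(1, 3), d=2 → +e2, X_4=(1, 4)
t=4: X=(1, 4), d=2 → +e2, X_5=(1, 5)
t=5: X=(1, 5), d=1 → -e1, X_6=(0, 5)
t=6: X=(0, 5), d=0 → +e1, X_7=(1, 5)
t=7: X=(1, 5), d=2 → +e2, X_8=(1, 6)
t=8: X=(1, 6), d=3 → -e2, X_9=(1, 5)
t=9: X=(1, 5), d=1 → -e1, X_10=(0, 5)


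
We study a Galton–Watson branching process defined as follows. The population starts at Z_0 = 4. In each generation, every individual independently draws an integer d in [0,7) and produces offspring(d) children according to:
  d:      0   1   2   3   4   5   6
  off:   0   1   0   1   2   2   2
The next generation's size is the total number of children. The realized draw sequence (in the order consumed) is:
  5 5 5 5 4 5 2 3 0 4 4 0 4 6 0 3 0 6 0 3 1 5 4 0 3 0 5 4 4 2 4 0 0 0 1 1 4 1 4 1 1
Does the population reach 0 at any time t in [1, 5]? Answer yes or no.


gen 0: Z_0=4, draws=[5, 5, 5, 5], offspring=[2, 2, 2, 2], Z_1=8
gen 1: Z_1=8, draws=[4, 5, 2, 3, 0, 4, 4, 0], offspring=[2, 2, 0, 1, 0, 2, 2, 0], Z_2=9
gen 2: Z_2=9, draws=[4, 6, 0, 3, 0, 6, 0, 3, 1], offspring=[2, 2, 0, 1, 0, 2, 0, 1, 1], Z_3=9
gen 3: Z_3=9, draws=[5, 4, 0, 3, 0, 5, 4, 4, 2], offspring=[2, 2, 0, 1, 0, 2, 2, 2, 0], Z_4=11
gen 4: Z_4=11, draws=[4, 0, 0, 0, 1, 1, 4, 1, 4, 1, 1], offspring=[2, 0, 0, 0, 1, 1, 2, 1, 2, 1, 1], Z_5=11

no


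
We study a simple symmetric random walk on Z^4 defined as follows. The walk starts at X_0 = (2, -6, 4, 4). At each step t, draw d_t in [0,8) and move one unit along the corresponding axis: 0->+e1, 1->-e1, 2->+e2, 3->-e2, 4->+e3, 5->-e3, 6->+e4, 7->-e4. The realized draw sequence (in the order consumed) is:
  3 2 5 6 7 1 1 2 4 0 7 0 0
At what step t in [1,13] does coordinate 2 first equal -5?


8

t=0: X=(2, -6, 4, 4), d=3 → -e2, X_1=(2, -7, 4, 4)
t=1: X=(2, -7, 4, 4), d=2 → +e2, X_2=(2, -6, 4, 4)
t=2: X=(2, -6, 4, 4), d=5 → -e3, X_3=(2, -6, 3, 4)
t=3: X=(2, -6, 3, 4), d=6 → +e4, X_4=(2, -6, 3, 5)
t=4: X=(2, -6, 3, 5), d=7 → -e4, X_5=(2, -6, 3, 4)
t=5: X=(2, -6, 3, 4), d=1 → -e1, X_6=(1, -6, 3, 4)
t=6: X=(1, -6, 3, 4), d=1 → -e1, X_7=(0, -6, 3, 4)
t=7: X=(0, -6, 3, 4), d=2 → +e2, X_8=(0, -5, 3, 4)
t=8: X=(0, -5, 3, 4), d=4 → +e3, X_9=(0, -5, 4, 4)
t=9: X=(0, -5, 4, 4), d=0 → +e1, X_10=(1, -5, 4, 4)
t=10: X=(1, -5, 4, 4), d=7 → -e4, X_11=(1, -5, 4, 3)
t=11: X=(1, -5, 4, 3), d=0 → +e1, X_12=(2, -5, 4, 3)
t=12: X=(2, -5, 4, 3), d=0 → +e1, X_13=(3, -5, 4, 3)


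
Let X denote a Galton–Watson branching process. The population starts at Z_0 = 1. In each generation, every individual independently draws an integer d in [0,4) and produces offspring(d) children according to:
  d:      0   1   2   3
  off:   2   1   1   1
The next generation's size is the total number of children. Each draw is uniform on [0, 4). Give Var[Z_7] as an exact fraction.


2894109375/268435456

Outcome values over d=0..3: [2, 1, 1, 1]
Σy = 5, Σy² = 7, M = 4
μ = 5/4 = 5/4,  σ² = 7/4 − (5/4)² = 3/16
V_0 = 0, E_0 = 1
V_1 = 3/16·E_0 + (5/4)²·V_0 = 3/16;  E_1 = 5/4
V_2 = 3/16·E_1 + (5/4)²·V_1 = 135/256;  E_2 = 25/16
V_3 = 3/16·E_2 + (5/4)²·V_2 = 4575/4096;  E_3 = 125/64
V_4 = 3/16·E_3 + (5/4)²·V_3 = 138375/65536;  E_4 = 625/256
V_5 = 3/16·E_4 + (5/4)²·V_4 = 3939375/1048576;  E_5 = 3125/1024
V_6 = 3/16·E_5 + (5/4)²·V_5 = 108084375/16777216;  E_6 = 15625/4096
V_7 = 3/16·E_6 + (5/4)²·V_6 = 2894109375/268435456;  E_7 = 78125/16384


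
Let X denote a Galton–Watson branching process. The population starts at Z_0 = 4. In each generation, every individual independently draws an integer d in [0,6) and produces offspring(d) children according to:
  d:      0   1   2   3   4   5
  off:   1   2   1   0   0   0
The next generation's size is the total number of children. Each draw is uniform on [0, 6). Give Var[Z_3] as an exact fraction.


1520/729

Outcome values over d=0..5: [1, 2, 1, 0, 0, 0]
Σy = 4, Σy² = 6, M = 6
μ = 4/6 = 2/3,  σ² = 6/6 − (2/3)² = 5/9
V_0 = 0, E_0 = 4
V_1 = 5/9·E_0 + (2/3)²·V_0 = 20/9;  E_1 = 8/3
V_2 = 5/9·E_1 + (2/3)²·V_1 = 200/81;  E_2 = 16/9
V_3 = 5/9·E_2 + (2/3)²·V_2 = 1520/729;  E_3 = 32/27


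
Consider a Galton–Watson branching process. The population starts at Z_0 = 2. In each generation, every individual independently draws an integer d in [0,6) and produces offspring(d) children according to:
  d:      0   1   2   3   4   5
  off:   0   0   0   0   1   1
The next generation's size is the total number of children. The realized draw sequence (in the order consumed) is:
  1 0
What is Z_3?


0

gen 0: Z_0=2, draws=[1, 0], offspring=[0, 0], Z_1=0
gen 1: Z_1=0, draws=[], offspring=[], Z_2=0
gen 2: Z_2=0, draws=[], offspring=[], Z_3=0


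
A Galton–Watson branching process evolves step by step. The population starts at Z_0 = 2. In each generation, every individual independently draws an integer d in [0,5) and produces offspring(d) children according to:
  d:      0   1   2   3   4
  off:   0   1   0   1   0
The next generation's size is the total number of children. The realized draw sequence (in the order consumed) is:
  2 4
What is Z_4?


gen 0: Z_0=2, draws=[2, 4], offspring=[0, 0], Z_1=0
gen 1: Z_1=0, draws=[], offspring=[], Z_2=0
gen 2: Z_2=0, draws=[], offspring=[], Z_3=0
gen 3: Z_3=0, draws=[], offspring=[], Z_4=0

0


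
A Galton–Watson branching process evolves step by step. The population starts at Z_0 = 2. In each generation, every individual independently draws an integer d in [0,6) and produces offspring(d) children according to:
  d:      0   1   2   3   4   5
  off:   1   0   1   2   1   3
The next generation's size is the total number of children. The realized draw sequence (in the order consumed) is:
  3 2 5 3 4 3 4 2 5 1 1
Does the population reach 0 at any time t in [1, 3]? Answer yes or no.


no

gen 0: Z_0=2, draws=[3, 2], offspring=[2, 1], Z_1=3
gen 1: Z_1=3, draws=[5, 3, 4], offspring=[3, 2, 1], Z_2=6
gen 2: Z_2=6, draws=[3, 4, 2, 5, 1, 1], offspring=[2, 1, 1, 3, 0, 0], Z_3=7


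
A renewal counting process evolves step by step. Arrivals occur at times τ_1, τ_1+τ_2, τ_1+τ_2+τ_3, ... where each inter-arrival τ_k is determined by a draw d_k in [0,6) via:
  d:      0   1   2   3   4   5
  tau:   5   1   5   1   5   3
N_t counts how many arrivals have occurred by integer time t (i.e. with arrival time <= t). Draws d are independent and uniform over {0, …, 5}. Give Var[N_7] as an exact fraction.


Inter-arrival values over d=0..5: [5, 1, 5, 1, 5, 3]
Each d has probability 1/6, so the pmf of τ is: f(1) = 1/3, f(3) = 1/6, f(5) = 1/2
Let p_n(j) = P(N_n = j), with p_0 = [1]. Condition on τ_1: p_n(0) = P(τ > n), and for j >= 1, p_n(j) = Σ_{k<=n} f(k)·p_{n−k}(j−1)
p_1 = [2/3, 1/3]  (j = 0..1)
p_2 = [2/3, 2/9, 1/9]  (j = 0..2)
p_3 = [1/2, 7/18, 2/27, 1/27]  (j = 0..3)
p_4 = [1/2, 5/18, 5/27, 2/81, 1/81]  (j = 0..4)
p_5 = [0, 7/9, 7/54, 13/162, 2/243, 1/243]  (j = 0..5)
p_6 = [0, 5/12, 53/108, 1/18, 8/243, 2/729, 1/729]  (j = 0..6)
p_7 = [0, 5/12, 8/27, 1/4, 11/486, 19/1458, 2/2187, 1/2187]  (j = 0..7)
E[N_7] = Σ j·p_7(j) = 4207/2187;  E[N_7²] = Σ j²·p_7(j) = 20099/4374
Var[N_7] = 20099/4374 − (4207/2187)² = 8558815/9565938

8558815/9565938


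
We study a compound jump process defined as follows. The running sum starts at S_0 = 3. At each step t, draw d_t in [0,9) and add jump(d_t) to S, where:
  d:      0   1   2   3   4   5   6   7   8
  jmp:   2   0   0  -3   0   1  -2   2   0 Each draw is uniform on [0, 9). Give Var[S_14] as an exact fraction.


308/9

Outcome values over d=0..8: [2, 0, 0, -3, 0, 1, -2, 2, 0]
Σy = 0, Σy² = 22, M = 9
μ = 0/9 = 0,  σ² = 22/9 − (0)² = 22/9
Independent increments: Var[S_14] = 14·σ² = 14·(22/9) = 308/9


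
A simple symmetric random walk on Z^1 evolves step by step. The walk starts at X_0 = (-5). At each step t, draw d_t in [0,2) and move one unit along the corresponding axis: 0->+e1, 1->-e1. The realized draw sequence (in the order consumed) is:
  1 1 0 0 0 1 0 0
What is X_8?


t=0: X=(-5), d=1 → -e1, X_1=(-6)
t=1: X=(-6), d=1 → -e1, X_2=(-7)
t=2: X=(-7), d=0 → +e1, X_3=(-6)
t=3: X=(-6), d=0 → +e1, X_4=(-5)
t=4: X=(-5), d=0 → +e1, X_5=(-4)
t=5: X=(-4), d=1 → -e1, X_6=(-5)
t=6: X=(-5), d=0 → +e1, X_7=(-4)
t=7: X=(-4), d=0 → +e1, X_8=(-3)

(-3)


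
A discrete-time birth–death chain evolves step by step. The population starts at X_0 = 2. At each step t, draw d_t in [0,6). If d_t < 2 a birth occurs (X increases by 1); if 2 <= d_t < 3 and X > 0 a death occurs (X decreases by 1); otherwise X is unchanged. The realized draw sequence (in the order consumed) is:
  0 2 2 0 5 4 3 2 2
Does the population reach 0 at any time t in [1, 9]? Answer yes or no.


t=0: X=2, d=0 → birth, X_1=3
t=1: X=3, d=2 → death, X_2=2
t=2: X=2, d=2 → death, X_3=1
t=3: X=1, d=0 → birth, X_4=2
t=4: X=2, d=5 → hold, X_5=2
t=5: X=2, d=4 → hold, X_6=2
t=6: X=2, d=3 → hold, X_7=2
t=7: X=2, d=2 → death, X_8=1
t=8: X=1, d=2 → death, X_9=0

yes


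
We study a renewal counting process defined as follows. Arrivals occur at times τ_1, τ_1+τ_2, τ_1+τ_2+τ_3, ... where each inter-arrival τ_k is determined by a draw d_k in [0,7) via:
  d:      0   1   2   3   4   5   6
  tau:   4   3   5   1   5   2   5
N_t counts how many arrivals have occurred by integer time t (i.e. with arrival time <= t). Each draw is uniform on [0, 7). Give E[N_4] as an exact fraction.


1695/2401

Inter-arrival values over d=0..6: [4, 3, 5, 1, 5, 2, 5]
Each d has probability 1/7, so the pmf of τ is: f(1) = 1/7, f(2) = 1/7, f(3) = 1/7, f(4) = 1/7, f(5) = 3/7
Renewal equation for m(n) = E[N_n]: condition on τ_1 = k (if k <= n, one arrival plus a fresh copy on the remaining n−k steps): m(n) = F(n) + Σ_{k<=n} f(k)·m(n−k), where F(n) = P(τ <= n) and m(0) = 0
m(1) = F(1) = 1/7
m(2) = F(2) + f(1)·m(1) = 2/7 + 1/7·1/7 = 15/49
m(3) = F(3) + f(1)·m(2) + f(2)·m(1) = 3/7 + 1/7·15/49 + 1/7·1/7 = 169/343
m(4) = F(4) + f(1)·m(3) + f(2)·m(2) + f(3)·m(1) = 4/7 + 1/7·169/343 + 1/7·15/49 + 1/7·1/7 = 1695/2401
E[N_4] = m(4) = 1695/2401
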